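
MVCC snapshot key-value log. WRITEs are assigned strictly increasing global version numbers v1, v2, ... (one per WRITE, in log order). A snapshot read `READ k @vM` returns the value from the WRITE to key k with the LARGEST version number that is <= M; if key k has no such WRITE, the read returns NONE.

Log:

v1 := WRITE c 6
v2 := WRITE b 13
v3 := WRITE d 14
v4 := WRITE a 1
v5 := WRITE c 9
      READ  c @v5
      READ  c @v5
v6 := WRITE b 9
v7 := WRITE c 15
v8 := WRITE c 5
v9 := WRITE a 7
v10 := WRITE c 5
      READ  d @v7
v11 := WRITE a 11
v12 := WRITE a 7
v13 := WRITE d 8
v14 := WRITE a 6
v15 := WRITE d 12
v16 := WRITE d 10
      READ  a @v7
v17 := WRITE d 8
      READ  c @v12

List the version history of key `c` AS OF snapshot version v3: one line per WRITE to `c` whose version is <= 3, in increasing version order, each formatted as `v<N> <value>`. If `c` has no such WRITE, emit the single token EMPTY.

Scan writes for key=c with version <= 3:
  v1 WRITE c 6 -> keep
  v2 WRITE b 13 -> skip
  v3 WRITE d 14 -> skip
  v4 WRITE a 1 -> skip
  v5 WRITE c 9 -> drop (> snap)
  v6 WRITE b 9 -> skip
  v7 WRITE c 15 -> drop (> snap)
  v8 WRITE c 5 -> drop (> snap)
  v9 WRITE a 7 -> skip
  v10 WRITE c 5 -> drop (> snap)
  v11 WRITE a 11 -> skip
  v12 WRITE a 7 -> skip
  v13 WRITE d 8 -> skip
  v14 WRITE a 6 -> skip
  v15 WRITE d 12 -> skip
  v16 WRITE d 10 -> skip
  v17 WRITE d 8 -> skip
Collected: [(1, 6)]

Answer: v1 6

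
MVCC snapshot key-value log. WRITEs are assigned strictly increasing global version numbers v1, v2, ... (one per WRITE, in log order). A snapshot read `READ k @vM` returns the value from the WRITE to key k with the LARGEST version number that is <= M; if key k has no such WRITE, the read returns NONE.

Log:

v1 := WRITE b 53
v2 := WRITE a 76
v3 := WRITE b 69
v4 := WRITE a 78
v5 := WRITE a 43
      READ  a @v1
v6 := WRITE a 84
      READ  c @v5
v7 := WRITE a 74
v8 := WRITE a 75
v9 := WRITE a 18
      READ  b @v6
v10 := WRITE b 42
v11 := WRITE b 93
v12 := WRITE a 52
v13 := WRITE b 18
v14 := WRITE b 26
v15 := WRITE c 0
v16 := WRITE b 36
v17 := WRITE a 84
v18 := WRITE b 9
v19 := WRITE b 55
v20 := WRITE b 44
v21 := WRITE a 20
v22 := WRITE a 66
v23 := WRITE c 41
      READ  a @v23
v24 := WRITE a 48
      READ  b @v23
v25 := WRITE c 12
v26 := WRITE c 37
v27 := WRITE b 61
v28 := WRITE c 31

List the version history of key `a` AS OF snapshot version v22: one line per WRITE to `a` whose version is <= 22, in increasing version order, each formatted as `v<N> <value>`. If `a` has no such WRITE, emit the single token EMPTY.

Answer: v2 76
v4 78
v5 43
v6 84
v7 74
v8 75
v9 18
v12 52
v17 84
v21 20
v22 66

Derivation:
Scan writes for key=a with version <= 22:
  v1 WRITE b 53 -> skip
  v2 WRITE a 76 -> keep
  v3 WRITE b 69 -> skip
  v4 WRITE a 78 -> keep
  v5 WRITE a 43 -> keep
  v6 WRITE a 84 -> keep
  v7 WRITE a 74 -> keep
  v8 WRITE a 75 -> keep
  v9 WRITE a 18 -> keep
  v10 WRITE b 42 -> skip
  v11 WRITE b 93 -> skip
  v12 WRITE a 52 -> keep
  v13 WRITE b 18 -> skip
  v14 WRITE b 26 -> skip
  v15 WRITE c 0 -> skip
  v16 WRITE b 36 -> skip
  v17 WRITE a 84 -> keep
  v18 WRITE b 9 -> skip
  v19 WRITE b 55 -> skip
  v20 WRITE b 44 -> skip
  v21 WRITE a 20 -> keep
  v22 WRITE a 66 -> keep
  v23 WRITE c 41 -> skip
  v24 WRITE a 48 -> drop (> snap)
  v25 WRITE c 12 -> skip
  v26 WRITE c 37 -> skip
  v27 WRITE b 61 -> skip
  v28 WRITE c 31 -> skip
Collected: [(2, 76), (4, 78), (5, 43), (6, 84), (7, 74), (8, 75), (9, 18), (12, 52), (17, 84), (21, 20), (22, 66)]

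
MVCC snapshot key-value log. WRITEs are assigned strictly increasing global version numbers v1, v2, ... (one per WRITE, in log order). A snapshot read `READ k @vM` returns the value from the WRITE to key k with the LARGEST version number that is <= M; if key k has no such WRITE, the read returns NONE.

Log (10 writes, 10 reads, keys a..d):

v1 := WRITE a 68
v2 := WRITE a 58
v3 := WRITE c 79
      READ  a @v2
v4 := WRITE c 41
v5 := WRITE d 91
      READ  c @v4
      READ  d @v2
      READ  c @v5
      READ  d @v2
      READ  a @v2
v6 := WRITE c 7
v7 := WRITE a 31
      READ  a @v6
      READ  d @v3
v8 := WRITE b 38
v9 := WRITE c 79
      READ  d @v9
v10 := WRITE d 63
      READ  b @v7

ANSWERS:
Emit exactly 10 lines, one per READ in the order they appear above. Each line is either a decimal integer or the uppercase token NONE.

Answer: 58
41
NONE
41
NONE
58
58
NONE
91
NONE

Derivation:
v1: WRITE a=68  (a history now [(1, 68)])
v2: WRITE a=58  (a history now [(1, 68), (2, 58)])
v3: WRITE c=79  (c history now [(3, 79)])
READ a @v2: history=[(1, 68), (2, 58)] -> pick v2 -> 58
v4: WRITE c=41  (c history now [(3, 79), (4, 41)])
v5: WRITE d=91  (d history now [(5, 91)])
READ c @v4: history=[(3, 79), (4, 41)] -> pick v4 -> 41
READ d @v2: history=[(5, 91)] -> no version <= 2 -> NONE
READ c @v5: history=[(3, 79), (4, 41)] -> pick v4 -> 41
READ d @v2: history=[(5, 91)] -> no version <= 2 -> NONE
READ a @v2: history=[(1, 68), (2, 58)] -> pick v2 -> 58
v6: WRITE c=7  (c history now [(3, 79), (4, 41), (6, 7)])
v7: WRITE a=31  (a history now [(1, 68), (2, 58), (7, 31)])
READ a @v6: history=[(1, 68), (2, 58), (7, 31)] -> pick v2 -> 58
READ d @v3: history=[(5, 91)] -> no version <= 3 -> NONE
v8: WRITE b=38  (b history now [(8, 38)])
v9: WRITE c=79  (c history now [(3, 79), (4, 41), (6, 7), (9, 79)])
READ d @v9: history=[(5, 91)] -> pick v5 -> 91
v10: WRITE d=63  (d history now [(5, 91), (10, 63)])
READ b @v7: history=[(8, 38)] -> no version <= 7 -> NONE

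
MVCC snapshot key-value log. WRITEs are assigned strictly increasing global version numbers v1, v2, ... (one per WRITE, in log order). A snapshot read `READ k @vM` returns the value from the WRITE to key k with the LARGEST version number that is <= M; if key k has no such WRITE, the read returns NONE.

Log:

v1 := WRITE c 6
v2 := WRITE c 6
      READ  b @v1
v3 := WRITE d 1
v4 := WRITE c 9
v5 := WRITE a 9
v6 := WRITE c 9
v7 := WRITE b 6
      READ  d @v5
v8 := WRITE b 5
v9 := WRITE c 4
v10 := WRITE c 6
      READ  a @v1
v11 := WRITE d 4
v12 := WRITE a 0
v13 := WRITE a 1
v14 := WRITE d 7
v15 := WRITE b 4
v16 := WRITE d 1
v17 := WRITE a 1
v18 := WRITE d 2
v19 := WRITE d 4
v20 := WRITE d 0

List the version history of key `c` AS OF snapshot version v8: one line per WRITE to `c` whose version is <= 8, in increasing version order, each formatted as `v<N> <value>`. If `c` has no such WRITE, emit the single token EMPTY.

Scan writes for key=c with version <= 8:
  v1 WRITE c 6 -> keep
  v2 WRITE c 6 -> keep
  v3 WRITE d 1 -> skip
  v4 WRITE c 9 -> keep
  v5 WRITE a 9 -> skip
  v6 WRITE c 9 -> keep
  v7 WRITE b 6 -> skip
  v8 WRITE b 5 -> skip
  v9 WRITE c 4 -> drop (> snap)
  v10 WRITE c 6 -> drop (> snap)
  v11 WRITE d 4 -> skip
  v12 WRITE a 0 -> skip
  v13 WRITE a 1 -> skip
  v14 WRITE d 7 -> skip
  v15 WRITE b 4 -> skip
  v16 WRITE d 1 -> skip
  v17 WRITE a 1 -> skip
  v18 WRITE d 2 -> skip
  v19 WRITE d 4 -> skip
  v20 WRITE d 0 -> skip
Collected: [(1, 6), (2, 6), (4, 9), (6, 9)]

Answer: v1 6
v2 6
v4 9
v6 9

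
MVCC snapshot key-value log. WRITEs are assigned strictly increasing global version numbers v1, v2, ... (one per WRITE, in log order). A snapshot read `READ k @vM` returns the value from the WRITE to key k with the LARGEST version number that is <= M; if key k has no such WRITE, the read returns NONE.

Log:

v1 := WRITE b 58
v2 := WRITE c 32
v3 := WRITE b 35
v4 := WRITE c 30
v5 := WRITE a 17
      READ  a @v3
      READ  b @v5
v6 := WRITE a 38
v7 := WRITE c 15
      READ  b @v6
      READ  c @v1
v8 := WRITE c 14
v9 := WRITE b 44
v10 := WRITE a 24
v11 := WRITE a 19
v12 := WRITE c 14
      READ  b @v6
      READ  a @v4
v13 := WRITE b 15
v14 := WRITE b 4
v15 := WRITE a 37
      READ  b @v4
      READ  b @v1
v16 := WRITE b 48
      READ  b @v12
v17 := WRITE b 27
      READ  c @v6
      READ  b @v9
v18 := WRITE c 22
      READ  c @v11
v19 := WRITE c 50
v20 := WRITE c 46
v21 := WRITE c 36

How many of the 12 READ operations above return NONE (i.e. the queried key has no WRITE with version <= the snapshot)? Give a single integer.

Answer: 3

Derivation:
v1: WRITE b=58  (b history now [(1, 58)])
v2: WRITE c=32  (c history now [(2, 32)])
v3: WRITE b=35  (b history now [(1, 58), (3, 35)])
v4: WRITE c=30  (c history now [(2, 32), (4, 30)])
v5: WRITE a=17  (a history now [(5, 17)])
READ a @v3: history=[(5, 17)] -> no version <= 3 -> NONE
READ b @v5: history=[(1, 58), (3, 35)] -> pick v3 -> 35
v6: WRITE a=38  (a history now [(5, 17), (6, 38)])
v7: WRITE c=15  (c history now [(2, 32), (4, 30), (7, 15)])
READ b @v6: history=[(1, 58), (3, 35)] -> pick v3 -> 35
READ c @v1: history=[(2, 32), (4, 30), (7, 15)] -> no version <= 1 -> NONE
v8: WRITE c=14  (c history now [(2, 32), (4, 30), (7, 15), (8, 14)])
v9: WRITE b=44  (b history now [(1, 58), (3, 35), (9, 44)])
v10: WRITE a=24  (a history now [(5, 17), (6, 38), (10, 24)])
v11: WRITE a=19  (a history now [(5, 17), (6, 38), (10, 24), (11, 19)])
v12: WRITE c=14  (c history now [(2, 32), (4, 30), (7, 15), (8, 14), (12, 14)])
READ b @v6: history=[(1, 58), (3, 35), (9, 44)] -> pick v3 -> 35
READ a @v4: history=[(5, 17), (6, 38), (10, 24), (11, 19)] -> no version <= 4 -> NONE
v13: WRITE b=15  (b history now [(1, 58), (3, 35), (9, 44), (13, 15)])
v14: WRITE b=4  (b history now [(1, 58), (3, 35), (9, 44), (13, 15), (14, 4)])
v15: WRITE a=37  (a history now [(5, 17), (6, 38), (10, 24), (11, 19), (15, 37)])
READ b @v4: history=[(1, 58), (3, 35), (9, 44), (13, 15), (14, 4)] -> pick v3 -> 35
READ b @v1: history=[(1, 58), (3, 35), (9, 44), (13, 15), (14, 4)] -> pick v1 -> 58
v16: WRITE b=48  (b history now [(1, 58), (3, 35), (9, 44), (13, 15), (14, 4), (16, 48)])
READ b @v12: history=[(1, 58), (3, 35), (9, 44), (13, 15), (14, 4), (16, 48)] -> pick v9 -> 44
v17: WRITE b=27  (b history now [(1, 58), (3, 35), (9, 44), (13, 15), (14, 4), (16, 48), (17, 27)])
READ c @v6: history=[(2, 32), (4, 30), (7, 15), (8, 14), (12, 14)] -> pick v4 -> 30
READ b @v9: history=[(1, 58), (3, 35), (9, 44), (13, 15), (14, 4), (16, 48), (17, 27)] -> pick v9 -> 44
v18: WRITE c=22  (c history now [(2, 32), (4, 30), (7, 15), (8, 14), (12, 14), (18, 22)])
READ c @v11: history=[(2, 32), (4, 30), (7, 15), (8, 14), (12, 14), (18, 22)] -> pick v8 -> 14
v19: WRITE c=50  (c history now [(2, 32), (4, 30), (7, 15), (8, 14), (12, 14), (18, 22), (19, 50)])
v20: WRITE c=46  (c history now [(2, 32), (4, 30), (7, 15), (8, 14), (12, 14), (18, 22), (19, 50), (20, 46)])
v21: WRITE c=36  (c history now [(2, 32), (4, 30), (7, 15), (8, 14), (12, 14), (18, 22), (19, 50), (20, 46), (21, 36)])
Read results in order: ['NONE', '35', '35', 'NONE', '35', 'NONE', '35', '58', '44', '30', '44', '14']
NONE count = 3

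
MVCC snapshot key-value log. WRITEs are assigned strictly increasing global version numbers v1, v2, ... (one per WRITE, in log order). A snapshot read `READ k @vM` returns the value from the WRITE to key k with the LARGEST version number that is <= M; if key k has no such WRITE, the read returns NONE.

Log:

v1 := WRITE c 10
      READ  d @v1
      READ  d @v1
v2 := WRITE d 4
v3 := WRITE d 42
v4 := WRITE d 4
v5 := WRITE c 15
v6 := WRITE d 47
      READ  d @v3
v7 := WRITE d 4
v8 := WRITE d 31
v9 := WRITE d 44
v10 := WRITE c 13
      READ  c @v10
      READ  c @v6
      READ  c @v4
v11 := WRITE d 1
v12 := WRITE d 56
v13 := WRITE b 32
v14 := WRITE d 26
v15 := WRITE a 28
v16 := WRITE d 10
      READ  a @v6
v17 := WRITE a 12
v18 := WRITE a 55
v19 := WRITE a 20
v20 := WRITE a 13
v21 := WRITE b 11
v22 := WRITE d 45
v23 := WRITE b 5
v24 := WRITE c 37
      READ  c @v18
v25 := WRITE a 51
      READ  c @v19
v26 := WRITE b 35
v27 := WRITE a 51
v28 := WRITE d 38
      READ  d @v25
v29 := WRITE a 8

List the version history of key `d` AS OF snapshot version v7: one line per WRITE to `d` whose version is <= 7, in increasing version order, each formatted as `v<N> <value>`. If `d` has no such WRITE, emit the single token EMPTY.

Scan writes for key=d with version <= 7:
  v1 WRITE c 10 -> skip
  v2 WRITE d 4 -> keep
  v3 WRITE d 42 -> keep
  v4 WRITE d 4 -> keep
  v5 WRITE c 15 -> skip
  v6 WRITE d 47 -> keep
  v7 WRITE d 4 -> keep
  v8 WRITE d 31 -> drop (> snap)
  v9 WRITE d 44 -> drop (> snap)
  v10 WRITE c 13 -> skip
  v11 WRITE d 1 -> drop (> snap)
  v12 WRITE d 56 -> drop (> snap)
  v13 WRITE b 32 -> skip
  v14 WRITE d 26 -> drop (> snap)
  v15 WRITE a 28 -> skip
  v16 WRITE d 10 -> drop (> snap)
  v17 WRITE a 12 -> skip
  v18 WRITE a 55 -> skip
  v19 WRITE a 20 -> skip
  v20 WRITE a 13 -> skip
  v21 WRITE b 11 -> skip
  v22 WRITE d 45 -> drop (> snap)
  v23 WRITE b 5 -> skip
  v24 WRITE c 37 -> skip
  v25 WRITE a 51 -> skip
  v26 WRITE b 35 -> skip
  v27 WRITE a 51 -> skip
  v28 WRITE d 38 -> drop (> snap)
  v29 WRITE a 8 -> skip
Collected: [(2, 4), (3, 42), (4, 4), (6, 47), (7, 4)]

Answer: v2 4
v3 42
v4 4
v6 47
v7 4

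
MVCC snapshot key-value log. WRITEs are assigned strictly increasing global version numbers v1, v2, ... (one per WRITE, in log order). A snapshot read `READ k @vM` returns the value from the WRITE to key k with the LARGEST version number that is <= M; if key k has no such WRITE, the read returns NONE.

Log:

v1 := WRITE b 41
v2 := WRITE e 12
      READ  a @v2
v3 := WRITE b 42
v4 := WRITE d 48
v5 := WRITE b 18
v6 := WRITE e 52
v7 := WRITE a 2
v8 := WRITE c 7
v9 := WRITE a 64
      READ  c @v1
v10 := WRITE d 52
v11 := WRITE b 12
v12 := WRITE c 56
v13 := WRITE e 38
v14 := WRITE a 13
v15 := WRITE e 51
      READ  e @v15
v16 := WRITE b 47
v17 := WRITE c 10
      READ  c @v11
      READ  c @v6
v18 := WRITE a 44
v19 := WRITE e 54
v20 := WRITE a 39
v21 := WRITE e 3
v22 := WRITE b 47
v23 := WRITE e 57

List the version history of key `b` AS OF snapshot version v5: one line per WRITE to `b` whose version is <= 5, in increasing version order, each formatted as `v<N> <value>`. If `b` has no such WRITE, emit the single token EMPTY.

Scan writes for key=b with version <= 5:
  v1 WRITE b 41 -> keep
  v2 WRITE e 12 -> skip
  v3 WRITE b 42 -> keep
  v4 WRITE d 48 -> skip
  v5 WRITE b 18 -> keep
  v6 WRITE e 52 -> skip
  v7 WRITE a 2 -> skip
  v8 WRITE c 7 -> skip
  v9 WRITE a 64 -> skip
  v10 WRITE d 52 -> skip
  v11 WRITE b 12 -> drop (> snap)
  v12 WRITE c 56 -> skip
  v13 WRITE e 38 -> skip
  v14 WRITE a 13 -> skip
  v15 WRITE e 51 -> skip
  v16 WRITE b 47 -> drop (> snap)
  v17 WRITE c 10 -> skip
  v18 WRITE a 44 -> skip
  v19 WRITE e 54 -> skip
  v20 WRITE a 39 -> skip
  v21 WRITE e 3 -> skip
  v22 WRITE b 47 -> drop (> snap)
  v23 WRITE e 57 -> skip
Collected: [(1, 41), (3, 42), (5, 18)]

Answer: v1 41
v3 42
v5 18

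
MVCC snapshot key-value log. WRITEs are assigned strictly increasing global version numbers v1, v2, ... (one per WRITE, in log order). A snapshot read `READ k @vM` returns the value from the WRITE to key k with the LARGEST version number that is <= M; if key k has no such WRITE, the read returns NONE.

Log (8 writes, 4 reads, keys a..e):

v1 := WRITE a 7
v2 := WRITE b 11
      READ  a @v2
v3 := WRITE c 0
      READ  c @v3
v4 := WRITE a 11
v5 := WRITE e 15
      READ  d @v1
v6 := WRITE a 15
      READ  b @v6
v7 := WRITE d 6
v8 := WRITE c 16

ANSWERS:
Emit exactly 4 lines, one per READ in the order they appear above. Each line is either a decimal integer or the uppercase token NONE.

v1: WRITE a=7  (a history now [(1, 7)])
v2: WRITE b=11  (b history now [(2, 11)])
READ a @v2: history=[(1, 7)] -> pick v1 -> 7
v3: WRITE c=0  (c history now [(3, 0)])
READ c @v3: history=[(3, 0)] -> pick v3 -> 0
v4: WRITE a=11  (a history now [(1, 7), (4, 11)])
v5: WRITE e=15  (e history now [(5, 15)])
READ d @v1: history=[] -> no version <= 1 -> NONE
v6: WRITE a=15  (a history now [(1, 7), (4, 11), (6, 15)])
READ b @v6: history=[(2, 11)] -> pick v2 -> 11
v7: WRITE d=6  (d history now [(7, 6)])
v8: WRITE c=16  (c history now [(3, 0), (8, 16)])

Answer: 7
0
NONE
11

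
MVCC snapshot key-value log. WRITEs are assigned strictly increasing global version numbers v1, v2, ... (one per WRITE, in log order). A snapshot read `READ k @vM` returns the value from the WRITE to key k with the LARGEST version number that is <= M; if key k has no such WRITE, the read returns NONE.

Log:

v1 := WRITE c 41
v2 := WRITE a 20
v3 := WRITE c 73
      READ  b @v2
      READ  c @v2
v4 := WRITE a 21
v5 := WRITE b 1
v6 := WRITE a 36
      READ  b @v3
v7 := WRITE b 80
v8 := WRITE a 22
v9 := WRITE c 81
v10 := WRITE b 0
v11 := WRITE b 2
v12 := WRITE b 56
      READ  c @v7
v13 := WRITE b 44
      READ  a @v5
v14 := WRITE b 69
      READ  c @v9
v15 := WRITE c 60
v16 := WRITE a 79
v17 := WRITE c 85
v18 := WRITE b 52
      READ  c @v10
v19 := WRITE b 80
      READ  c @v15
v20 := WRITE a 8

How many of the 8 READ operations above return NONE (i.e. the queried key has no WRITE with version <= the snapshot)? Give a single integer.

Answer: 2

Derivation:
v1: WRITE c=41  (c history now [(1, 41)])
v2: WRITE a=20  (a history now [(2, 20)])
v3: WRITE c=73  (c history now [(1, 41), (3, 73)])
READ b @v2: history=[] -> no version <= 2 -> NONE
READ c @v2: history=[(1, 41), (3, 73)] -> pick v1 -> 41
v4: WRITE a=21  (a history now [(2, 20), (4, 21)])
v5: WRITE b=1  (b history now [(5, 1)])
v6: WRITE a=36  (a history now [(2, 20), (4, 21), (6, 36)])
READ b @v3: history=[(5, 1)] -> no version <= 3 -> NONE
v7: WRITE b=80  (b history now [(5, 1), (7, 80)])
v8: WRITE a=22  (a history now [(2, 20), (4, 21), (6, 36), (8, 22)])
v9: WRITE c=81  (c history now [(1, 41), (3, 73), (9, 81)])
v10: WRITE b=0  (b history now [(5, 1), (7, 80), (10, 0)])
v11: WRITE b=2  (b history now [(5, 1), (7, 80), (10, 0), (11, 2)])
v12: WRITE b=56  (b history now [(5, 1), (7, 80), (10, 0), (11, 2), (12, 56)])
READ c @v7: history=[(1, 41), (3, 73), (9, 81)] -> pick v3 -> 73
v13: WRITE b=44  (b history now [(5, 1), (7, 80), (10, 0), (11, 2), (12, 56), (13, 44)])
READ a @v5: history=[(2, 20), (4, 21), (6, 36), (8, 22)] -> pick v4 -> 21
v14: WRITE b=69  (b history now [(5, 1), (7, 80), (10, 0), (11, 2), (12, 56), (13, 44), (14, 69)])
READ c @v9: history=[(1, 41), (3, 73), (9, 81)] -> pick v9 -> 81
v15: WRITE c=60  (c history now [(1, 41), (3, 73), (9, 81), (15, 60)])
v16: WRITE a=79  (a history now [(2, 20), (4, 21), (6, 36), (8, 22), (16, 79)])
v17: WRITE c=85  (c history now [(1, 41), (3, 73), (9, 81), (15, 60), (17, 85)])
v18: WRITE b=52  (b history now [(5, 1), (7, 80), (10, 0), (11, 2), (12, 56), (13, 44), (14, 69), (18, 52)])
READ c @v10: history=[(1, 41), (3, 73), (9, 81), (15, 60), (17, 85)] -> pick v9 -> 81
v19: WRITE b=80  (b history now [(5, 1), (7, 80), (10, 0), (11, 2), (12, 56), (13, 44), (14, 69), (18, 52), (19, 80)])
READ c @v15: history=[(1, 41), (3, 73), (9, 81), (15, 60), (17, 85)] -> pick v15 -> 60
v20: WRITE a=8  (a history now [(2, 20), (4, 21), (6, 36), (8, 22), (16, 79), (20, 8)])
Read results in order: ['NONE', '41', 'NONE', '73', '21', '81', '81', '60']
NONE count = 2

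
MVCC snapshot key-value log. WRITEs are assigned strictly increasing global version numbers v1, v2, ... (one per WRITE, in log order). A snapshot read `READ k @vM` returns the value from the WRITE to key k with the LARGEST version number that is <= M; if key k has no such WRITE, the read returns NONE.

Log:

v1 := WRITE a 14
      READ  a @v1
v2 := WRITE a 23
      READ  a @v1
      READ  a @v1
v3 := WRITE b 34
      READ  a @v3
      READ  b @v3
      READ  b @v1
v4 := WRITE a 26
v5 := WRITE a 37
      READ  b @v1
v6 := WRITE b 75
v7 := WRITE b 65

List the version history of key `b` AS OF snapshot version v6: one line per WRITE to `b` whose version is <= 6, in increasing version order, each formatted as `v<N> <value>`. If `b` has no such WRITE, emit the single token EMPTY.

Scan writes for key=b with version <= 6:
  v1 WRITE a 14 -> skip
  v2 WRITE a 23 -> skip
  v3 WRITE b 34 -> keep
  v4 WRITE a 26 -> skip
  v5 WRITE a 37 -> skip
  v6 WRITE b 75 -> keep
  v7 WRITE b 65 -> drop (> snap)
Collected: [(3, 34), (6, 75)]

Answer: v3 34
v6 75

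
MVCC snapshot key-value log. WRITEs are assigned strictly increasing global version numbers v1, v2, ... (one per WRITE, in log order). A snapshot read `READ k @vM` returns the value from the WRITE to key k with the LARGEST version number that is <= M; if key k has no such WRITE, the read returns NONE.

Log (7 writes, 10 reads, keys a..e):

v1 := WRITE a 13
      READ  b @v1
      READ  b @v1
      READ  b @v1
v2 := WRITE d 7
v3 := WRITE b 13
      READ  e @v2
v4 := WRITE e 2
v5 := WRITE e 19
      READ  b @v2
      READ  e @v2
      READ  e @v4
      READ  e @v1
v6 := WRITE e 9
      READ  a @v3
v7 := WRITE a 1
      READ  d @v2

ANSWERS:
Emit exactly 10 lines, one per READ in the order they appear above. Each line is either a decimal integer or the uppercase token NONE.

Answer: NONE
NONE
NONE
NONE
NONE
NONE
2
NONE
13
7

Derivation:
v1: WRITE a=13  (a history now [(1, 13)])
READ b @v1: history=[] -> no version <= 1 -> NONE
READ b @v1: history=[] -> no version <= 1 -> NONE
READ b @v1: history=[] -> no version <= 1 -> NONE
v2: WRITE d=7  (d history now [(2, 7)])
v3: WRITE b=13  (b history now [(3, 13)])
READ e @v2: history=[] -> no version <= 2 -> NONE
v4: WRITE e=2  (e history now [(4, 2)])
v5: WRITE e=19  (e history now [(4, 2), (5, 19)])
READ b @v2: history=[(3, 13)] -> no version <= 2 -> NONE
READ e @v2: history=[(4, 2), (5, 19)] -> no version <= 2 -> NONE
READ e @v4: history=[(4, 2), (5, 19)] -> pick v4 -> 2
READ e @v1: history=[(4, 2), (5, 19)] -> no version <= 1 -> NONE
v6: WRITE e=9  (e history now [(4, 2), (5, 19), (6, 9)])
READ a @v3: history=[(1, 13)] -> pick v1 -> 13
v7: WRITE a=1  (a history now [(1, 13), (7, 1)])
READ d @v2: history=[(2, 7)] -> pick v2 -> 7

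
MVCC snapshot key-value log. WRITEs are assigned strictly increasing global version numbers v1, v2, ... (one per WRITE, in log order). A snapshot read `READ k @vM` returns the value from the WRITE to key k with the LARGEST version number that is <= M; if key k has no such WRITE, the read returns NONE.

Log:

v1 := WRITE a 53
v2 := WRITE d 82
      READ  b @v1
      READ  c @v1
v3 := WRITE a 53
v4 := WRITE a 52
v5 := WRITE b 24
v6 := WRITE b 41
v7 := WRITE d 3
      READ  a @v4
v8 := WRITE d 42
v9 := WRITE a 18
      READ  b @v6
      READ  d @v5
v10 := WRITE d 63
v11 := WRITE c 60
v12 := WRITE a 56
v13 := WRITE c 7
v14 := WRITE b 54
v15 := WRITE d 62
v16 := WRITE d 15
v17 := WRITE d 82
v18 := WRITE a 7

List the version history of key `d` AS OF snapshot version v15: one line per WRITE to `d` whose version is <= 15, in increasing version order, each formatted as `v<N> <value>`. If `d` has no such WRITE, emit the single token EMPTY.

Scan writes for key=d with version <= 15:
  v1 WRITE a 53 -> skip
  v2 WRITE d 82 -> keep
  v3 WRITE a 53 -> skip
  v4 WRITE a 52 -> skip
  v5 WRITE b 24 -> skip
  v6 WRITE b 41 -> skip
  v7 WRITE d 3 -> keep
  v8 WRITE d 42 -> keep
  v9 WRITE a 18 -> skip
  v10 WRITE d 63 -> keep
  v11 WRITE c 60 -> skip
  v12 WRITE a 56 -> skip
  v13 WRITE c 7 -> skip
  v14 WRITE b 54 -> skip
  v15 WRITE d 62 -> keep
  v16 WRITE d 15 -> drop (> snap)
  v17 WRITE d 82 -> drop (> snap)
  v18 WRITE a 7 -> skip
Collected: [(2, 82), (7, 3), (8, 42), (10, 63), (15, 62)]

Answer: v2 82
v7 3
v8 42
v10 63
v15 62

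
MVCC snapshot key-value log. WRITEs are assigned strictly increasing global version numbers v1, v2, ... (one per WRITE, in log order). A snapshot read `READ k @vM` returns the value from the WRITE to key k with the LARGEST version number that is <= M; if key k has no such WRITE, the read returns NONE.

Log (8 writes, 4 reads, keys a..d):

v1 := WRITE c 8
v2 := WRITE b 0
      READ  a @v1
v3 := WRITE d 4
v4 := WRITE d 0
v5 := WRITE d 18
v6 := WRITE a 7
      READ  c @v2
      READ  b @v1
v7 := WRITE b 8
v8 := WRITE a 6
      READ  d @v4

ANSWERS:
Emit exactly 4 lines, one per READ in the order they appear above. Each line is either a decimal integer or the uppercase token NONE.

v1: WRITE c=8  (c history now [(1, 8)])
v2: WRITE b=0  (b history now [(2, 0)])
READ a @v1: history=[] -> no version <= 1 -> NONE
v3: WRITE d=4  (d history now [(3, 4)])
v4: WRITE d=0  (d history now [(3, 4), (4, 0)])
v5: WRITE d=18  (d history now [(3, 4), (4, 0), (5, 18)])
v6: WRITE a=7  (a history now [(6, 7)])
READ c @v2: history=[(1, 8)] -> pick v1 -> 8
READ b @v1: history=[(2, 0)] -> no version <= 1 -> NONE
v7: WRITE b=8  (b history now [(2, 0), (7, 8)])
v8: WRITE a=6  (a history now [(6, 7), (8, 6)])
READ d @v4: history=[(3, 4), (4, 0), (5, 18)] -> pick v4 -> 0

Answer: NONE
8
NONE
0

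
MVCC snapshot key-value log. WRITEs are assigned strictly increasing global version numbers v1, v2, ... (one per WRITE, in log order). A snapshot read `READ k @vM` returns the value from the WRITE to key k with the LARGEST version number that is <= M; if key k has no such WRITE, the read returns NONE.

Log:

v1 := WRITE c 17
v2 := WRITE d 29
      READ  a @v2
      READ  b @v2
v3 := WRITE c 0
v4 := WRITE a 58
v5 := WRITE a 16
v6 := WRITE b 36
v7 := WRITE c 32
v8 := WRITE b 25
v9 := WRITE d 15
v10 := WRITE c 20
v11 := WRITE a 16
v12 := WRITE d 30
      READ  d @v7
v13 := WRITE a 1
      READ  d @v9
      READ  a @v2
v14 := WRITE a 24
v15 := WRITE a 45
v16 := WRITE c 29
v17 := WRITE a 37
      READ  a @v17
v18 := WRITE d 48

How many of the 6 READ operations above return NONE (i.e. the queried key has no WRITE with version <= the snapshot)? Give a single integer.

v1: WRITE c=17  (c history now [(1, 17)])
v2: WRITE d=29  (d history now [(2, 29)])
READ a @v2: history=[] -> no version <= 2 -> NONE
READ b @v2: history=[] -> no version <= 2 -> NONE
v3: WRITE c=0  (c history now [(1, 17), (3, 0)])
v4: WRITE a=58  (a history now [(4, 58)])
v5: WRITE a=16  (a history now [(4, 58), (5, 16)])
v6: WRITE b=36  (b history now [(6, 36)])
v7: WRITE c=32  (c history now [(1, 17), (3, 0), (7, 32)])
v8: WRITE b=25  (b history now [(6, 36), (8, 25)])
v9: WRITE d=15  (d history now [(2, 29), (9, 15)])
v10: WRITE c=20  (c history now [(1, 17), (3, 0), (7, 32), (10, 20)])
v11: WRITE a=16  (a history now [(4, 58), (5, 16), (11, 16)])
v12: WRITE d=30  (d history now [(2, 29), (9, 15), (12, 30)])
READ d @v7: history=[(2, 29), (9, 15), (12, 30)] -> pick v2 -> 29
v13: WRITE a=1  (a history now [(4, 58), (5, 16), (11, 16), (13, 1)])
READ d @v9: history=[(2, 29), (9, 15), (12, 30)] -> pick v9 -> 15
READ a @v2: history=[(4, 58), (5, 16), (11, 16), (13, 1)] -> no version <= 2 -> NONE
v14: WRITE a=24  (a history now [(4, 58), (5, 16), (11, 16), (13, 1), (14, 24)])
v15: WRITE a=45  (a history now [(4, 58), (5, 16), (11, 16), (13, 1), (14, 24), (15, 45)])
v16: WRITE c=29  (c history now [(1, 17), (3, 0), (7, 32), (10, 20), (16, 29)])
v17: WRITE a=37  (a history now [(4, 58), (5, 16), (11, 16), (13, 1), (14, 24), (15, 45), (17, 37)])
READ a @v17: history=[(4, 58), (5, 16), (11, 16), (13, 1), (14, 24), (15, 45), (17, 37)] -> pick v17 -> 37
v18: WRITE d=48  (d history now [(2, 29), (9, 15), (12, 30), (18, 48)])
Read results in order: ['NONE', 'NONE', '29', '15', 'NONE', '37']
NONE count = 3

Answer: 3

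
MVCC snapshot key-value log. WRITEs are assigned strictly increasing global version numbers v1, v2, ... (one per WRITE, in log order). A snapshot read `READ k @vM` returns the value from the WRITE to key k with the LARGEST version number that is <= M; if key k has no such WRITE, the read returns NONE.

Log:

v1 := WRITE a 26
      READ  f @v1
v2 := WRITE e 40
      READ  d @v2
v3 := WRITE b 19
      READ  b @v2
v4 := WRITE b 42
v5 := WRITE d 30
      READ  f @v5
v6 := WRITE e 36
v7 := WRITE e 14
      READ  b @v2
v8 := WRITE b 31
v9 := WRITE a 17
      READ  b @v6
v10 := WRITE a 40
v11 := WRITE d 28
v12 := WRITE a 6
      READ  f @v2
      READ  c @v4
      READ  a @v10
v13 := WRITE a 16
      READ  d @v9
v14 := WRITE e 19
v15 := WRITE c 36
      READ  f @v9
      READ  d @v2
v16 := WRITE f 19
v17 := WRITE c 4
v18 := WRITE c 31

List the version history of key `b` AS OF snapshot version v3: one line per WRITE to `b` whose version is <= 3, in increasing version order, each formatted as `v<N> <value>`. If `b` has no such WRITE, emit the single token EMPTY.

Scan writes for key=b with version <= 3:
  v1 WRITE a 26 -> skip
  v2 WRITE e 40 -> skip
  v3 WRITE b 19 -> keep
  v4 WRITE b 42 -> drop (> snap)
  v5 WRITE d 30 -> skip
  v6 WRITE e 36 -> skip
  v7 WRITE e 14 -> skip
  v8 WRITE b 31 -> drop (> snap)
  v9 WRITE a 17 -> skip
  v10 WRITE a 40 -> skip
  v11 WRITE d 28 -> skip
  v12 WRITE a 6 -> skip
  v13 WRITE a 16 -> skip
  v14 WRITE e 19 -> skip
  v15 WRITE c 36 -> skip
  v16 WRITE f 19 -> skip
  v17 WRITE c 4 -> skip
  v18 WRITE c 31 -> skip
Collected: [(3, 19)]

Answer: v3 19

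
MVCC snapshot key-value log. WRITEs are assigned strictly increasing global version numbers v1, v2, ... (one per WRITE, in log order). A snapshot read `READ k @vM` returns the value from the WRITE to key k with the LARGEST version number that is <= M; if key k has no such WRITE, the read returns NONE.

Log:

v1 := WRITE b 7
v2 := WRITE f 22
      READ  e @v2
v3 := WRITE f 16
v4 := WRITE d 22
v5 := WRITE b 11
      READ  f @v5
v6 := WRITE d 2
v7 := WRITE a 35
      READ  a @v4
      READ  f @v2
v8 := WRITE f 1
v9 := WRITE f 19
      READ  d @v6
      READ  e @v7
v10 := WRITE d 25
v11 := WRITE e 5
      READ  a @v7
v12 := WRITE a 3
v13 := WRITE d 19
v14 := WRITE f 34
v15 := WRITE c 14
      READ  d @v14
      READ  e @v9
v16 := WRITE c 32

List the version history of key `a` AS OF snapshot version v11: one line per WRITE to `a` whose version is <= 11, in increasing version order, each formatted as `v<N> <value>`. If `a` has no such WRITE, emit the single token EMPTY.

Answer: v7 35

Derivation:
Scan writes for key=a with version <= 11:
  v1 WRITE b 7 -> skip
  v2 WRITE f 22 -> skip
  v3 WRITE f 16 -> skip
  v4 WRITE d 22 -> skip
  v5 WRITE b 11 -> skip
  v6 WRITE d 2 -> skip
  v7 WRITE a 35 -> keep
  v8 WRITE f 1 -> skip
  v9 WRITE f 19 -> skip
  v10 WRITE d 25 -> skip
  v11 WRITE e 5 -> skip
  v12 WRITE a 3 -> drop (> snap)
  v13 WRITE d 19 -> skip
  v14 WRITE f 34 -> skip
  v15 WRITE c 14 -> skip
  v16 WRITE c 32 -> skip
Collected: [(7, 35)]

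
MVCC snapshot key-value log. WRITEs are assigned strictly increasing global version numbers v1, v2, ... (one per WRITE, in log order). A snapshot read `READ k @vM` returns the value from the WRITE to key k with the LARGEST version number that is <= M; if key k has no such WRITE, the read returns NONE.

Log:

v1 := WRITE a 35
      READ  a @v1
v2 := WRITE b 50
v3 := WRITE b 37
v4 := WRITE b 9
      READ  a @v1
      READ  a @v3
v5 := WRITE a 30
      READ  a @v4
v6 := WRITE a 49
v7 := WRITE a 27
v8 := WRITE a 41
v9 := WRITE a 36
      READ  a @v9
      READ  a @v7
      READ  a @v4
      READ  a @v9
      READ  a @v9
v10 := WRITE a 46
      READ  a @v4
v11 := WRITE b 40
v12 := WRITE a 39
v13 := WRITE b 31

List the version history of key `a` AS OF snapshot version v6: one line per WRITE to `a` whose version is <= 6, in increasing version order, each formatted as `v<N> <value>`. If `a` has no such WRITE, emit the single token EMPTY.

Answer: v1 35
v5 30
v6 49

Derivation:
Scan writes for key=a with version <= 6:
  v1 WRITE a 35 -> keep
  v2 WRITE b 50 -> skip
  v3 WRITE b 37 -> skip
  v4 WRITE b 9 -> skip
  v5 WRITE a 30 -> keep
  v6 WRITE a 49 -> keep
  v7 WRITE a 27 -> drop (> snap)
  v8 WRITE a 41 -> drop (> snap)
  v9 WRITE a 36 -> drop (> snap)
  v10 WRITE a 46 -> drop (> snap)
  v11 WRITE b 40 -> skip
  v12 WRITE a 39 -> drop (> snap)
  v13 WRITE b 31 -> skip
Collected: [(1, 35), (5, 30), (6, 49)]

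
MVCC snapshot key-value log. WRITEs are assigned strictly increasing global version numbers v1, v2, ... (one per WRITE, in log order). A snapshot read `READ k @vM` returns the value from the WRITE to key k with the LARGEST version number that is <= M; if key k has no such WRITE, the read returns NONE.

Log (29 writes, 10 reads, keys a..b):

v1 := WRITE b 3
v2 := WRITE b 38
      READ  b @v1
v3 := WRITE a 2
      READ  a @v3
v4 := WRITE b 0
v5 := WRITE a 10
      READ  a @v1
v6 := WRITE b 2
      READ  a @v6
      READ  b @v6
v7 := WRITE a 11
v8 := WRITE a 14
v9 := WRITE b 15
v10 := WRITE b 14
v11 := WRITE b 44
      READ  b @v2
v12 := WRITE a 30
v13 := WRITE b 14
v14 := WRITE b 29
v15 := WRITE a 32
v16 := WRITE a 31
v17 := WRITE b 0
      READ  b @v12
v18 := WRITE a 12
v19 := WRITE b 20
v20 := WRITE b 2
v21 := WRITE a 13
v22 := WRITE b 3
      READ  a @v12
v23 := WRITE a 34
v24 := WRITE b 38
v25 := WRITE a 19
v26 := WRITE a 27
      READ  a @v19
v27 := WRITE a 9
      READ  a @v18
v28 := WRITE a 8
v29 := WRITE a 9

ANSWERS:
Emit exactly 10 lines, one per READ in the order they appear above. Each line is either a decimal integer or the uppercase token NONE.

Answer: 3
2
NONE
10
2
38
44
30
12
12

Derivation:
v1: WRITE b=3  (b history now [(1, 3)])
v2: WRITE b=38  (b history now [(1, 3), (2, 38)])
READ b @v1: history=[(1, 3), (2, 38)] -> pick v1 -> 3
v3: WRITE a=2  (a history now [(3, 2)])
READ a @v3: history=[(3, 2)] -> pick v3 -> 2
v4: WRITE b=0  (b history now [(1, 3), (2, 38), (4, 0)])
v5: WRITE a=10  (a history now [(3, 2), (5, 10)])
READ a @v1: history=[(3, 2), (5, 10)] -> no version <= 1 -> NONE
v6: WRITE b=2  (b history now [(1, 3), (2, 38), (4, 0), (6, 2)])
READ a @v6: history=[(3, 2), (5, 10)] -> pick v5 -> 10
READ b @v6: history=[(1, 3), (2, 38), (4, 0), (6, 2)] -> pick v6 -> 2
v7: WRITE a=11  (a history now [(3, 2), (5, 10), (7, 11)])
v8: WRITE a=14  (a history now [(3, 2), (5, 10), (7, 11), (8, 14)])
v9: WRITE b=15  (b history now [(1, 3), (2, 38), (4, 0), (6, 2), (9, 15)])
v10: WRITE b=14  (b history now [(1, 3), (2, 38), (4, 0), (6, 2), (9, 15), (10, 14)])
v11: WRITE b=44  (b history now [(1, 3), (2, 38), (4, 0), (6, 2), (9, 15), (10, 14), (11, 44)])
READ b @v2: history=[(1, 3), (2, 38), (4, 0), (6, 2), (9, 15), (10, 14), (11, 44)] -> pick v2 -> 38
v12: WRITE a=30  (a history now [(3, 2), (5, 10), (7, 11), (8, 14), (12, 30)])
v13: WRITE b=14  (b history now [(1, 3), (2, 38), (4, 0), (6, 2), (9, 15), (10, 14), (11, 44), (13, 14)])
v14: WRITE b=29  (b history now [(1, 3), (2, 38), (4, 0), (6, 2), (9, 15), (10, 14), (11, 44), (13, 14), (14, 29)])
v15: WRITE a=32  (a history now [(3, 2), (5, 10), (7, 11), (8, 14), (12, 30), (15, 32)])
v16: WRITE a=31  (a history now [(3, 2), (5, 10), (7, 11), (8, 14), (12, 30), (15, 32), (16, 31)])
v17: WRITE b=0  (b history now [(1, 3), (2, 38), (4, 0), (6, 2), (9, 15), (10, 14), (11, 44), (13, 14), (14, 29), (17, 0)])
READ b @v12: history=[(1, 3), (2, 38), (4, 0), (6, 2), (9, 15), (10, 14), (11, 44), (13, 14), (14, 29), (17, 0)] -> pick v11 -> 44
v18: WRITE a=12  (a history now [(3, 2), (5, 10), (7, 11), (8, 14), (12, 30), (15, 32), (16, 31), (18, 12)])
v19: WRITE b=20  (b history now [(1, 3), (2, 38), (4, 0), (6, 2), (9, 15), (10, 14), (11, 44), (13, 14), (14, 29), (17, 0), (19, 20)])
v20: WRITE b=2  (b history now [(1, 3), (2, 38), (4, 0), (6, 2), (9, 15), (10, 14), (11, 44), (13, 14), (14, 29), (17, 0), (19, 20), (20, 2)])
v21: WRITE a=13  (a history now [(3, 2), (5, 10), (7, 11), (8, 14), (12, 30), (15, 32), (16, 31), (18, 12), (21, 13)])
v22: WRITE b=3  (b history now [(1, 3), (2, 38), (4, 0), (6, 2), (9, 15), (10, 14), (11, 44), (13, 14), (14, 29), (17, 0), (19, 20), (20, 2), (22, 3)])
READ a @v12: history=[(3, 2), (5, 10), (7, 11), (8, 14), (12, 30), (15, 32), (16, 31), (18, 12), (21, 13)] -> pick v12 -> 30
v23: WRITE a=34  (a history now [(3, 2), (5, 10), (7, 11), (8, 14), (12, 30), (15, 32), (16, 31), (18, 12), (21, 13), (23, 34)])
v24: WRITE b=38  (b history now [(1, 3), (2, 38), (4, 0), (6, 2), (9, 15), (10, 14), (11, 44), (13, 14), (14, 29), (17, 0), (19, 20), (20, 2), (22, 3), (24, 38)])
v25: WRITE a=19  (a history now [(3, 2), (5, 10), (7, 11), (8, 14), (12, 30), (15, 32), (16, 31), (18, 12), (21, 13), (23, 34), (25, 19)])
v26: WRITE a=27  (a history now [(3, 2), (5, 10), (7, 11), (8, 14), (12, 30), (15, 32), (16, 31), (18, 12), (21, 13), (23, 34), (25, 19), (26, 27)])
READ a @v19: history=[(3, 2), (5, 10), (7, 11), (8, 14), (12, 30), (15, 32), (16, 31), (18, 12), (21, 13), (23, 34), (25, 19), (26, 27)] -> pick v18 -> 12
v27: WRITE a=9  (a history now [(3, 2), (5, 10), (7, 11), (8, 14), (12, 30), (15, 32), (16, 31), (18, 12), (21, 13), (23, 34), (25, 19), (26, 27), (27, 9)])
READ a @v18: history=[(3, 2), (5, 10), (7, 11), (8, 14), (12, 30), (15, 32), (16, 31), (18, 12), (21, 13), (23, 34), (25, 19), (26, 27), (27, 9)] -> pick v18 -> 12
v28: WRITE a=8  (a history now [(3, 2), (5, 10), (7, 11), (8, 14), (12, 30), (15, 32), (16, 31), (18, 12), (21, 13), (23, 34), (25, 19), (26, 27), (27, 9), (28, 8)])
v29: WRITE a=9  (a history now [(3, 2), (5, 10), (7, 11), (8, 14), (12, 30), (15, 32), (16, 31), (18, 12), (21, 13), (23, 34), (25, 19), (26, 27), (27, 9), (28, 8), (29, 9)])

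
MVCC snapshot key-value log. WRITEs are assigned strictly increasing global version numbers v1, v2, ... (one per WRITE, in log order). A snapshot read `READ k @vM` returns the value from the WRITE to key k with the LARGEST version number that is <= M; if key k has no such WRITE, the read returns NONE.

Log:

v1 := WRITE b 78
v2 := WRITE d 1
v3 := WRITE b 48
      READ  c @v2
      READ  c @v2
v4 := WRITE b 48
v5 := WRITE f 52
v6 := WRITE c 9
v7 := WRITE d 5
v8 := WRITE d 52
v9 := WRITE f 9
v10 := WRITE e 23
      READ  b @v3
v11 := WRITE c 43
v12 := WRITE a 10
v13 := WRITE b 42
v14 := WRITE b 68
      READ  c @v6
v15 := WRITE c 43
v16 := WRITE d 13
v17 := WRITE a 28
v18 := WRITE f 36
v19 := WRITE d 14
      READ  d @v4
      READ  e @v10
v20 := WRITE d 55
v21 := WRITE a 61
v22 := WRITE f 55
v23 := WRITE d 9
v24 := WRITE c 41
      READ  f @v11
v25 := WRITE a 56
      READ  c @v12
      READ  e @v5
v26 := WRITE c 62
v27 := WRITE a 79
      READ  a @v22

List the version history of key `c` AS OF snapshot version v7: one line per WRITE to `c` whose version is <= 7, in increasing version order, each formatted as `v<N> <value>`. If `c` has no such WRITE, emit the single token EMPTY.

Answer: v6 9

Derivation:
Scan writes for key=c with version <= 7:
  v1 WRITE b 78 -> skip
  v2 WRITE d 1 -> skip
  v3 WRITE b 48 -> skip
  v4 WRITE b 48 -> skip
  v5 WRITE f 52 -> skip
  v6 WRITE c 9 -> keep
  v7 WRITE d 5 -> skip
  v8 WRITE d 52 -> skip
  v9 WRITE f 9 -> skip
  v10 WRITE e 23 -> skip
  v11 WRITE c 43 -> drop (> snap)
  v12 WRITE a 10 -> skip
  v13 WRITE b 42 -> skip
  v14 WRITE b 68 -> skip
  v15 WRITE c 43 -> drop (> snap)
  v16 WRITE d 13 -> skip
  v17 WRITE a 28 -> skip
  v18 WRITE f 36 -> skip
  v19 WRITE d 14 -> skip
  v20 WRITE d 55 -> skip
  v21 WRITE a 61 -> skip
  v22 WRITE f 55 -> skip
  v23 WRITE d 9 -> skip
  v24 WRITE c 41 -> drop (> snap)
  v25 WRITE a 56 -> skip
  v26 WRITE c 62 -> drop (> snap)
  v27 WRITE a 79 -> skip
Collected: [(6, 9)]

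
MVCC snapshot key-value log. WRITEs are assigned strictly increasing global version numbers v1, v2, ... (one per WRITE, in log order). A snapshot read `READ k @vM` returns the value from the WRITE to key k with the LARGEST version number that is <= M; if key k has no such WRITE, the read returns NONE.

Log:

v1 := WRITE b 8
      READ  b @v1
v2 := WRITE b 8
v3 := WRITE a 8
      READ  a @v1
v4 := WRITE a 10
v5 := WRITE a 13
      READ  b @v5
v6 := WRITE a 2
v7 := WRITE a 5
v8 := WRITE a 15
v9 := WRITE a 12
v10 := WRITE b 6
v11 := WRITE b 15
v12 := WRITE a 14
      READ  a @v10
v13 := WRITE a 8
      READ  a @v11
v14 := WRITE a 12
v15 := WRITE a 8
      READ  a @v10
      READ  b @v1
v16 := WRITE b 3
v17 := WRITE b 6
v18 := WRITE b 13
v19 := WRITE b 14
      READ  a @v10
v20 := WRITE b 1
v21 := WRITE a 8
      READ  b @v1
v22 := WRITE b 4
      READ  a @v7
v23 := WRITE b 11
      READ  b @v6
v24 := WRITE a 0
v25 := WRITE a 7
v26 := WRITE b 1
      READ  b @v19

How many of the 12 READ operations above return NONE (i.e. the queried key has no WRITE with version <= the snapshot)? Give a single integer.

Answer: 1

Derivation:
v1: WRITE b=8  (b history now [(1, 8)])
READ b @v1: history=[(1, 8)] -> pick v1 -> 8
v2: WRITE b=8  (b history now [(1, 8), (2, 8)])
v3: WRITE a=8  (a history now [(3, 8)])
READ a @v1: history=[(3, 8)] -> no version <= 1 -> NONE
v4: WRITE a=10  (a history now [(3, 8), (4, 10)])
v5: WRITE a=13  (a history now [(3, 8), (4, 10), (5, 13)])
READ b @v5: history=[(1, 8), (2, 8)] -> pick v2 -> 8
v6: WRITE a=2  (a history now [(3, 8), (4, 10), (5, 13), (6, 2)])
v7: WRITE a=5  (a history now [(3, 8), (4, 10), (5, 13), (6, 2), (7, 5)])
v8: WRITE a=15  (a history now [(3, 8), (4, 10), (5, 13), (6, 2), (7, 5), (8, 15)])
v9: WRITE a=12  (a history now [(3, 8), (4, 10), (5, 13), (6, 2), (7, 5), (8, 15), (9, 12)])
v10: WRITE b=6  (b history now [(1, 8), (2, 8), (10, 6)])
v11: WRITE b=15  (b history now [(1, 8), (2, 8), (10, 6), (11, 15)])
v12: WRITE a=14  (a history now [(3, 8), (4, 10), (5, 13), (6, 2), (7, 5), (8, 15), (9, 12), (12, 14)])
READ a @v10: history=[(3, 8), (4, 10), (5, 13), (6, 2), (7, 5), (8, 15), (9, 12), (12, 14)] -> pick v9 -> 12
v13: WRITE a=8  (a history now [(3, 8), (4, 10), (5, 13), (6, 2), (7, 5), (8, 15), (9, 12), (12, 14), (13, 8)])
READ a @v11: history=[(3, 8), (4, 10), (5, 13), (6, 2), (7, 5), (8, 15), (9, 12), (12, 14), (13, 8)] -> pick v9 -> 12
v14: WRITE a=12  (a history now [(3, 8), (4, 10), (5, 13), (6, 2), (7, 5), (8, 15), (9, 12), (12, 14), (13, 8), (14, 12)])
v15: WRITE a=8  (a history now [(3, 8), (4, 10), (5, 13), (6, 2), (7, 5), (8, 15), (9, 12), (12, 14), (13, 8), (14, 12), (15, 8)])
READ a @v10: history=[(3, 8), (4, 10), (5, 13), (6, 2), (7, 5), (8, 15), (9, 12), (12, 14), (13, 8), (14, 12), (15, 8)] -> pick v9 -> 12
READ b @v1: history=[(1, 8), (2, 8), (10, 6), (11, 15)] -> pick v1 -> 8
v16: WRITE b=3  (b history now [(1, 8), (2, 8), (10, 6), (11, 15), (16, 3)])
v17: WRITE b=6  (b history now [(1, 8), (2, 8), (10, 6), (11, 15), (16, 3), (17, 6)])
v18: WRITE b=13  (b history now [(1, 8), (2, 8), (10, 6), (11, 15), (16, 3), (17, 6), (18, 13)])
v19: WRITE b=14  (b history now [(1, 8), (2, 8), (10, 6), (11, 15), (16, 3), (17, 6), (18, 13), (19, 14)])
READ a @v10: history=[(3, 8), (4, 10), (5, 13), (6, 2), (7, 5), (8, 15), (9, 12), (12, 14), (13, 8), (14, 12), (15, 8)] -> pick v9 -> 12
v20: WRITE b=1  (b history now [(1, 8), (2, 8), (10, 6), (11, 15), (16, 3), (17, 6), (18, 13), (19, 14), (20, 1)])
v21: WRITE a=8  (a history now [(3, 8), (4, 10), (5, 13), (6, 2), (7, 5), (8, 15), (9, 12), (12, 14), (13, 8), (14, 12), (15, 8), (21, 8)])
READ b @v1: history=[(1, 8), (2, 8), (10, 6), (11, 15), (16, 3), (17, 6), (18, 13), (19, 14), (20, 1)] -> pick v1 -> 8
v22: WRITE b=4  (b history now [(1, 8), (2, 8), (10, 6), (11, 15), (16, 3), (17, 6), (18, 13), (19, 14), (20, 1), (22, 4)])
READ a @v7: history=[(3, 8), (4, 10), (5, 13), (6, 2), (7, 5), (8, 15), (9, 12), (12, 14), (13, 8), (14, 12), (15, 8), (21, 8)] -> pick v7 -> 5
v23: WRITE b=11  (b history now [(1, 8), (2, 8), (10, 6), (11, 15), (16, 3), (17, 6), (18, 13), (19, 14), (20, 1), (22, 4), (23, 11)])
READ b @v6: history=[(1, 8), (2, 8), (10, 6), (11, 15), (16, 3), (17, 6), (18, 13), (19, 14), (20, 1), (22, 4), (23, 11)] -> pick v2 -> 8
v24: WRITE a=0  (a history now [(3, 8), (4, 10), (5, 13), (6, 2), (7, 5), (8, 15), (9, 12), (12, 14), (13, 8), (14, 12), (15, 8), (21, 8), (24, 0)])
v25: WRITE a=7  (a history now [(3, 8), (4, 10), (5, 13), (6, 2), (7, 5), (8, 15), (9, 12), (12, 14), (13, 8), (14, 12), (15, 8), (21, 8), (24, 0), (25, 7)])
v26: WRITE b=1  (b history now [(1, 8), (2, 8), (10, 6), (11, 15), (16, 3), (17, 6), (18, 13), (19, 14), (20, 1), (22, 4), (23, 11), (26, 1)])
READ b @v19: history=[(1, 8), (2, 8), (10, 6), (11, 15), (16, 3), (17, 6), (18, 13), (19, 14), (20, 1), (22, 4), (23, 11), (26, 1)] -> pick v19 -> 14
Read results in order: ['8', 'NONE', '8', '12', '12', '12', '8', '12', '8', '5', '8', '14']
NONE count = 1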